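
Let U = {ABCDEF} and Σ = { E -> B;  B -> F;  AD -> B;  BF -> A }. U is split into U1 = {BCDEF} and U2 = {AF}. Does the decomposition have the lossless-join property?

No

Common attributes: U1 ∩ U2 = {F}.
No dependency enlarges {F}, so (F)⁺ = {F}.
The closure contains neither all of U1 = {BCDEF} nor all of U2 = {AF}, so the common attributes are not a superkey of either fragment. The join is lossy.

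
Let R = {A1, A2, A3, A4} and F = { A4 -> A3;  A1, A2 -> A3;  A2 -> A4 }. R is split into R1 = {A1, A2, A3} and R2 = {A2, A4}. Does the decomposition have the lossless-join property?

Common attributes: R1 ∩ R2 = {A2}.
Closure of {A2}: A2 → A4 applies, adding A4; A4 → A3 applies, adding A3. So (A2)⁺ = {A2, A3, A4}.
This closure contains every attribute of R2, so R1 ∩ R2 → R2. The join is lossless.

Yes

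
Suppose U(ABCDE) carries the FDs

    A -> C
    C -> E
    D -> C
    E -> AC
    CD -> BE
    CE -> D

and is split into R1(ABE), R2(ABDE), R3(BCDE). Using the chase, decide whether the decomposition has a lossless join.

Chase test. Columns are ABCDE; row i has aⱼ where attribute j ∈ Ri, else bᵢⱼ.
Initial tableau (one row per fragment):
  row 1: a1 a2 b13 b14 a5
  row 2: a1 a2 b23 a4 a5
  row 3: b31 a2 a3 a4 a5
Rows 1 and 2 agree on A; apply A→C and equate their C entries.
Rows 2 and 3 agree on D; apply D→C and equate their C entries.
Rows 1 and 3 agree on E; apply E→AC and equate their AC entries.
Rows 1 and 2 agree on CE; apply CE→D and equate their D entries.
Row 1 is now all distinguished symbols — the join is lossless.

Yes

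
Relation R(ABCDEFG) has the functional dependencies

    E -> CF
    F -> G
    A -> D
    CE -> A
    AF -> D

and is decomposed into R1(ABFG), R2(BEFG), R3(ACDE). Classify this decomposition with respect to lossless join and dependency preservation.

lossless and dependency-preserving

Lossless test (chase): Rows 2 and 3 agree on E; apply E→CF and equate their CF entries. Rows 1 and 3 agree on F; apply F→G and equate their G entries. Rows 1 and 3 agree on A; apply A→D and equate their D entries. Rows 2 and 3 agree on CE; apply CE→A and equate their A entries. Rows 1 and 2 agree on AF; apply AF→D and equate their D entries. Row 2 is now all distinguished symbols — the join is lossless.
Dependency preservation: E → CF; AF → D are not contained in any single fragment, but the restricted closure of each left-hand side across the fragments still reaches the right-hand side; the remaining FDs each lie inside some fragment. All dependencies are preserved.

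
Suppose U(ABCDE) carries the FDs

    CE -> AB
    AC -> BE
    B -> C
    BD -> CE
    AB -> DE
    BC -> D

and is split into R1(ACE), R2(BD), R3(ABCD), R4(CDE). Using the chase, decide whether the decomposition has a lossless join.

Chase test. Columns are ABCDE; row i has aⱼ where attribute j ∈ Ri, else bᵢⱼ.
Initial tableau (one row per fragment):
  row 1: a1 b12 a3 b14 a5
  row 2: b21 a2 b23 a4 b25
  row 3: a1 a2 a3 a4 b35
  row 4: b41 b42 a3 a4 a5
Rows 1 and 4 agree on CE; apply CE→AB and equate their AB entries.
Rows 1 and 3 agree on AC; apply AC→BE and equate their BE entries.
Rows 1 and 2 agree on B; apply B→C and equate their C entries.
Rows 2 and 3 agree on BD; apply BD→CE and equate their CE entries.
Rows 1 and 3 agree on AB; apply AB→DE and equate their DE entries.
Rows 1 and 2 agree on CE; apply CE→AB and equate their AB entries.
Row 1 is now all distinguished symbols — the join is lossless.

Yes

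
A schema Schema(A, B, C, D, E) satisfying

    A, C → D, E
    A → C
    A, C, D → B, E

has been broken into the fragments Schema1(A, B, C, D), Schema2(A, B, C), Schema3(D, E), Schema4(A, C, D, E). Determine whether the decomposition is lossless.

Chase test. Columns are A, B, C, D, E; row i has aⱼ where attribute j ∈ Schemai, else bᵢⱼ.
Initial tableau (one row per fragment):
  row 1: a1 a2 a3 a4 b15
  row 2: a1 a2 a3 b24 b25
  row 3: b31 b32 b33 a4 a5
  row 4: a1 b42 a3 a4 a5
Rows 1 and 2 agree on A, C; apply A, C→D, E and equate their D, E entries.
Rows 1 and 4 agree on A, C; apply A, C→D, E and equate their D, E entries.
Rows 1 and 4 agree on A, C, D; apply A, C, D→B, E and equate their B, E entries.
Row 1 is now all distinguished symbols — the join is lossless.

Yes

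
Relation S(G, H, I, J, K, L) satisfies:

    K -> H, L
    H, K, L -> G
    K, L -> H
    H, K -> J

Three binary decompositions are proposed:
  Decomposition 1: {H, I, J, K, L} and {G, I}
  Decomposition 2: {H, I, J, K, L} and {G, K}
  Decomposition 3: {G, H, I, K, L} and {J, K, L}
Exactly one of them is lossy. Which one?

Decomposition 1

Decomposition 1: common = {I}, closure = {I} → lossy.
Decomposition 2: common = {K}, closure = {G, H, J, K, L} → lossless.
Decomposition 3: common = {K, L}, closure = {G, H, J, K, L} → lossless.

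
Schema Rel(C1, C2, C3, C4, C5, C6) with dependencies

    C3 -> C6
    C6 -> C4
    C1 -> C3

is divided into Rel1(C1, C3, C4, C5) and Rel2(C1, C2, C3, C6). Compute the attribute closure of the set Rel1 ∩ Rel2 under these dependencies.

Rel1 ∩ Rel2 = {C1, C3}.
C3 → C6 applies, adding C6
C6 → C4 applies, adding C4
Closure: {C1, C3, C4, C6}.

C1, C3, C4, C6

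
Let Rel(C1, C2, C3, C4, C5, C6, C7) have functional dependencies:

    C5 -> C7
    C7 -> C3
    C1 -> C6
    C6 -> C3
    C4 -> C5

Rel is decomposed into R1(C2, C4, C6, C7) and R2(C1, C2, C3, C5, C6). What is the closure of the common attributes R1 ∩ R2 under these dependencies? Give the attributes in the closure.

R1 ∩ R2 = {C2, C6}.
C6 → C3 applies, adding C3
Closure: {C2, C3, C6}.

C2, C3, C6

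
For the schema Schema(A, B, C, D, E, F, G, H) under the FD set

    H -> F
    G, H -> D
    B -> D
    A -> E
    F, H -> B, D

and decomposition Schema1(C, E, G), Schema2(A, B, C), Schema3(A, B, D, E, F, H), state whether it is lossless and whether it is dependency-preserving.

Lossless test (chase): Rows 2 and 3 agree on B; apply B→D and equate their D entries. Rows 2 and 3 agree on A; apply A→E and equate their E entries. No row becomes fully distinguished — the join is lossy.
Dependency preservation: G, H → D is not contained in any single fragment, but the restricted closure of its left-hand side across the fragments still reaches the right-hand side; the remaining FDs each lie inside some fragment. All dependencies are preserved.

lossy but dependency-preserving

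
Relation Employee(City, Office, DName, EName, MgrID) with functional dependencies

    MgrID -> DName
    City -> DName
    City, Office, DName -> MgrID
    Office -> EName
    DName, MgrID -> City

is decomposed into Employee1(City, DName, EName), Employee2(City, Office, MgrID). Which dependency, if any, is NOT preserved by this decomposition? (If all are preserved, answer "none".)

Check Office → EName: no single fragment contains all of {Office, EName}, and the restricted closure of {Office} across the fragments never reaches {EName}.
MgrID → DName is preserved.
City → DName is preserved.
City, Office, DName → MgrID is preserved.
DName, MgrID → City is preserved.

Office -> EName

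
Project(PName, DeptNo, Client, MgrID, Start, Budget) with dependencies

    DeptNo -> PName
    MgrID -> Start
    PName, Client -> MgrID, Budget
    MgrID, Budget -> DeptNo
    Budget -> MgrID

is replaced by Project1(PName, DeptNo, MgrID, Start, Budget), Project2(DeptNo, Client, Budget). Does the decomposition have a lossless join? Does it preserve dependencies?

lossless but not dependency-preserving

Lossless test: (DeptNo, Budget)⁺ = {PName, DeptNo, MgrID, Start, Budget}, which contains all of one fragment — lossless.
Dependency preservation: the restricted closure of {PName, Client} across the fragments never reaches {MgrID, Budget}, so PName, Client → MgrID, Budget cannot be enforced without a join — not preserved.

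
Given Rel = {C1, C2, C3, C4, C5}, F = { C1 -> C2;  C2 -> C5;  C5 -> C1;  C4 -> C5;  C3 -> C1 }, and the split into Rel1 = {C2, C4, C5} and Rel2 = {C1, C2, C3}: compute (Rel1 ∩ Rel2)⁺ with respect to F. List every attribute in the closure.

C1, C2, C5

Rel1 ∩ Rel2 = {C2}.
C2 → C5 applies, adding C5
C5 → C1 applies, adding C1
Closure: {C1, C2, C5}.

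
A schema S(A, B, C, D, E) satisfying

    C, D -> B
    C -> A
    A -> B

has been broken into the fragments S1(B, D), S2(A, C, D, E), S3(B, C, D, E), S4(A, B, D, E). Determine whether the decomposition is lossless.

Yes

Chase test. Columns are A, B, C, D, E; row i has aⱼ where attribute j ∈ Si, else bᵢⱼ.
Initial tableau (one row per fragment):
  row 1: b11 a2 b13 a4 b15
  row 2: a1 b22 a3 a4 a5
  row 3: b31 a2 a3 a4 a5
  row 4: a1 a2 b43 a4 a5
Rows 2 and 3 agree on C, D; apply C, D→B and equate their B entries.
Rows 2 and 3 agree on C; apply C→A and equate their A entries.
Row 2 is now all distinguished symbols — the join is lossless.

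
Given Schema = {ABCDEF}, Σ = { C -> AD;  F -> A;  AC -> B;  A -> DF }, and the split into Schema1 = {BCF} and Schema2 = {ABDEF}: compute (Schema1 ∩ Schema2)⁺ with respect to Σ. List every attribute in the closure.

ABDF

Schema1 ∩ Schema2 = {BF}.
F → A applies, adding A
A → DF applies, adding D
Closure: {ABDF}.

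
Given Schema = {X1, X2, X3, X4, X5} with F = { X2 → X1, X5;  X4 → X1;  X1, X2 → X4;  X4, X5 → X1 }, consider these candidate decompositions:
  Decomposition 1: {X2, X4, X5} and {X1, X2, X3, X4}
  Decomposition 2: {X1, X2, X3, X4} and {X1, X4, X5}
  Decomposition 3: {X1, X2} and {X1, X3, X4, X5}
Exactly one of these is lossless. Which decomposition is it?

Decomposition 1: common = {X2, X4}, closure = {X1, X2, X4, X5} → lossless.
Decomposition 2: common = {X1, X4}, closure = {X1, X4} → lossy.
Decomposition 3: common = {X1}, closure = {X1} → lossy.

Decomposition 1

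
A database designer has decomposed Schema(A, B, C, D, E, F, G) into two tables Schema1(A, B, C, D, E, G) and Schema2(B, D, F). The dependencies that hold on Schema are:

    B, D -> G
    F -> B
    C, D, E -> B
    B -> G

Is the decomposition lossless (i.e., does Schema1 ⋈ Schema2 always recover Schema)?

No

Common attributes: Schema1 ∩ Schema2 = {B, D}.
Closure of {B, D}: B, D → G applies, adding G. So (B, D)⁺ = {B, D, G}.
The closure contains neither all of Schema1 = {A, B, C, D, E, G} nor all of Schema2 = {B, D, F}, so the common attributes are not a superkey of either fragment. The join is lossy.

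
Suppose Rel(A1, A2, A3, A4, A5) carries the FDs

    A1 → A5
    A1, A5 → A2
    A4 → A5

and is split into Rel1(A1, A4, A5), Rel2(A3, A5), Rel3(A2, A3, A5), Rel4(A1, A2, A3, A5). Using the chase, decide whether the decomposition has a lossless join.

Chase test. Columns are A1, A2, A3, A4, A5; row i has aⱼ where attribute j ∈ Reli, else bᵢⱼ.
Initial tableau (one row per fragment):
  row 1: a1 b12 b13 a4 a5
  row 2: b21 b22 a3 b24 a5
  row 3: b31 a2 a3 b34 a5
  row 4: a1 a2 a3 b44 a5
Rows 1 and 4 agree on A1, A5; apply A1, A5→A2 and equate their A2 entries.
No row becomes fully distinguished — the join is lossy.

No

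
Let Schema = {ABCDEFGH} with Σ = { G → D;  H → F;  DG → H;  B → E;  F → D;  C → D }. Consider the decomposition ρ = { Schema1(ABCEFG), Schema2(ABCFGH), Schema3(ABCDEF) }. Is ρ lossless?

Chase test. Columns are ABCDEFGH; row i has aⱼ where attribute j ∈ Schemai, else bᵢⱼ.
Initial tableau (one row per fragment):
  row 1: a1 a2 a3 b14 a5 a6 a7 b18
  row 2: a1 a2 a3 b24 b25 a6 a7 a8
  row 3: a1 a2 a3 a4 a5 a6 b37 b38
Rows 1 and 2 agree on G; apply G→D and equate their D entries.
Rows 1 and 2 agree on DG; apply DG→H and equate their H entries.
Rows 1 and 2 agree on B; apply B→E and equate their E entries.
Rows 1 and 3 agree on F; apply F→D and equate their D entries.
Row 1 is now all distinguished symbols — the join is lossless.

Yes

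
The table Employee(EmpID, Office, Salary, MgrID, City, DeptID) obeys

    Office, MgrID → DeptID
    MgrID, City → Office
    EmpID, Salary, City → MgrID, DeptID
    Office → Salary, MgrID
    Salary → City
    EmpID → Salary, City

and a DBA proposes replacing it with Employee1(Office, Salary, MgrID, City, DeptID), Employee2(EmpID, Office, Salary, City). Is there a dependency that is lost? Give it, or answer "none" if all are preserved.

none

Office, MgrID → DeptID lies within Employee1.
MgrID, City → Office lies within Employee1.
EmpID, Salary, City → MgrID, DeptID: restricted closure across fragments reaches MgrID, DeptID.
Office → Salary, MgrID lies within Employee1.
Salary → City lies within Employee1.
EmpID → Salary, City lies within Employee2.
Every dependency is enforceable on the fragments, so the decomposition is dependency-preserving.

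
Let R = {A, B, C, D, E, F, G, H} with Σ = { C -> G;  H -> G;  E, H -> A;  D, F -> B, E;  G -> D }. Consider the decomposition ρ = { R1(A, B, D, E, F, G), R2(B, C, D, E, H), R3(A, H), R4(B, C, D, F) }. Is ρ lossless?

Chase test. Columns are A, B, C, D, E, F, G, H; row i has aⱼ where attribute j ∈ Ri, else bᵢⱼ.
Initial tableau (one row per fragment):
  row 1: a1 a2 b13 a4 a5 a6 a7 b18
  row 2: b21 a2 a3 a4 a5 b26 b27 a8
  row 3: a1 b32 b33 b34 b35 b36 b37 a8
  row 4: b41 a2 a3 a4 b45 a6 b47 b48
Rows 2 and 4 agree on C; apply C→G and equate their G entries.
Rows 2 and 3 agree on H; apply H→G and equate their G entries.
Rows 1 and 4 agree on D, F; apply D, F→B, E and equate their B, E entries.
Rows 2 and 3 agree on G; apply G→D and equate their D entries.
No row becomes fully distinguished — the join is lossy.

No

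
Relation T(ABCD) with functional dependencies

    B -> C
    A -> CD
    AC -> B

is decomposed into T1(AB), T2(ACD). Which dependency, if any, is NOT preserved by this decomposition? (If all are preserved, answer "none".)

B -> C

Check B → C: no single fragment contains all of {BC}, and the restricted closure of {B} across the fragments never reaches {C}.
A → CD is preserved.
AC → B is preserved.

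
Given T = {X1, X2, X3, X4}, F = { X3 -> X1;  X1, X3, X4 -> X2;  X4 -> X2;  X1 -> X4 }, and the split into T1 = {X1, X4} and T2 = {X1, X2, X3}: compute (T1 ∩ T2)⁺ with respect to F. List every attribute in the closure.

T1 ∩ T2 = {X1}.
X1 → X4 applies, adding X4
X4 → X2 applies, adding X2
Closure: {X1, X2, X4}.

X1, X2, X4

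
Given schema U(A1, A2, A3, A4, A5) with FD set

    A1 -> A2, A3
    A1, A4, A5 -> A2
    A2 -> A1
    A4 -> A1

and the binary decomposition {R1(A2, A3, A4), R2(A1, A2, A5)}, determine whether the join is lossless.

No

Common attributes: R1 ∩ R2 = {A2}.
Closure of {A2}: A2 → A1 applies, adding A1; A1 → A2, A3 applies, adding A3. So (A2)⁺ = {A1, A2, A3}.
The closure contains neither all of R1 = {A2, A3, A4} nor all of R2 = {A1, A2, A5}, so the common attributes are not a superkey of either fragment. The join is lossy.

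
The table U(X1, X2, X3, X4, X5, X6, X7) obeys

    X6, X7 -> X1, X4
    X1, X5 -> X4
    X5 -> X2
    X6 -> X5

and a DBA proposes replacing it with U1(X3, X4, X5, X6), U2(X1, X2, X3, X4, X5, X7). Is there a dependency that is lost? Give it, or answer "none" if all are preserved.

X6, X7 -> X1, X4

Check X6, X7 → X1, X4: no single fragment contains all of {X1, X4, X6, X7}, and the restricted closure of {X6, X7} across the fragments never reaches {X1, X4}.
X1, X5 → X4 is preserved.
X5 → X2 is preserved.
X6 → X5 is preserved.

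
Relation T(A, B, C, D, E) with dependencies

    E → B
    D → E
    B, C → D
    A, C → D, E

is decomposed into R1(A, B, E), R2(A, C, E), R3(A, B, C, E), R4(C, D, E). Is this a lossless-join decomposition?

Chase test. Columns are A, B, C, D, E; row i has aⱼ where attribute j ∈ Ri, else bᵢⱼ.
Initial tableau (one row per fragment):
  row 1: a1 a2 b13 b14 a5
  row 2: a1 b22 a3 b24 a5
  row 3: a1 a2 a3 b34 a5
  row 4: b41 b42 a3 a4 a5
Rows 1 and 2 agree on E; apply E→B and equate their B entries.
Rows 1 and 4 agree on E; apply E→B and equate their B entries.
Rows 2 and 3 agree on B, C; apply B, C→D and equate their D entries.
Rows 2 and 4 agree on B, C; apply B, C→D and equate their D entries.
Row 2 is now all distinguished symbols — the join is lossless.

Yes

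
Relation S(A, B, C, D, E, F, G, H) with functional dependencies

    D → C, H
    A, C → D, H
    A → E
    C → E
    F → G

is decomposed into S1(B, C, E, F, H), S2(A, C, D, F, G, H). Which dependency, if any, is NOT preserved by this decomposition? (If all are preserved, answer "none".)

A → E

Check A → E: no single fragment contains all of {A, E}, and the restricted closure of {A} across the fragments never reaches {E}.
D → C, H is preserved.
A, C → D, H is preserved.
C → E is preserved.
F → G is preserved.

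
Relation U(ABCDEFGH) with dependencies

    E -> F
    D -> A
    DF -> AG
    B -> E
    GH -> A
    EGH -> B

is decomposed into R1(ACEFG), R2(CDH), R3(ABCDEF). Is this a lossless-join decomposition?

No

Chase test. Columns are ABCDEFGH; row i has aⱼ where attribute j ∈ Ri, else bᵢⱼ.
Initial tableau (one row per fragment):
  row 1: a1 b12 a3 b14 a5 a6 a7 b18
  row 2: b21 b22 a3 a4 b25 b26 b27 a8
  row 3: a1 a2 a3 a4 a5 a6 b37 b38
Rows 2 and 3 agree on D; apply D→A and equate their A entries.
No row becomes fully distinguished — the join is lossy.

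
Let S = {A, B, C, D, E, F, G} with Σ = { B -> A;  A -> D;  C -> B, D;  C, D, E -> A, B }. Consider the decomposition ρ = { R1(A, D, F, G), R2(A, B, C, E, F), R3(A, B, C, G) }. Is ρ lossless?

Chase test. Columns are A, B, C, D, E, F, G; row i has aⱼ where attribute j ∈ Ri, else bᵢⱼ.
Initial tableau (one row per fragment):
  row 1: a1 b12 b13 a4 b15 a6 a7
  row 2: a1 a2 a3 b24 a5 a6 b27
  row 3: a1 a2 a3 b34 b35 b36 a7
Rows 1 and 2 agree on A; apply A→D and equate their D entries.
Rows 1 and 3 agree on A; apply A→D and equate their D entries.
No row becomes fully distinguished — the join is lossy.

No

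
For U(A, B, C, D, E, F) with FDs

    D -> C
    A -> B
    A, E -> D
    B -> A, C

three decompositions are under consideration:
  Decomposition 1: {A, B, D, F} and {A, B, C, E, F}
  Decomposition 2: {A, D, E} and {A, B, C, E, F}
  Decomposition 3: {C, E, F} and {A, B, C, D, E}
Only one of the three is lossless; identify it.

Decomposition 2

Decomposition 1: common = {A, B, F}, closure = {A, B, C, F} → lossy.
Decomposition 2: common = {A, E}, closure = {A, B, C, D, E} → lossless.
Decomposition 3: common = {C, E}, closure = {C, E} → lossy.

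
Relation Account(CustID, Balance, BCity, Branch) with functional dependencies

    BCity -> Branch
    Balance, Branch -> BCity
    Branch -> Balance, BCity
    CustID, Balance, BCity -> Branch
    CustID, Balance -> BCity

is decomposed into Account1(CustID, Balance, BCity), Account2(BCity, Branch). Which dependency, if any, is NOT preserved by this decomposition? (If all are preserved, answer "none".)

BCity → Branch lies within Account2.
Balance, Branch → BCity: restricted closure across fragments reaches BCity.
Branch → Balance, BCity: restricted closure across fragments reaches Balance, BCity.
CustID, Balance, BCity → Branch: restricted closure across fragments reaches Branch.
CustID, Balance → BCity lies within Account1.
Every dependency is enforceable on the fragments, so the decomposition is dependency-preserving.

none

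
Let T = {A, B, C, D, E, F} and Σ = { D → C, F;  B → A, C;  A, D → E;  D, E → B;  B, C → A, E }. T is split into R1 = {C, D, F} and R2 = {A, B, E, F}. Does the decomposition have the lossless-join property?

No

Common attributes: R1 ∩ R2 = {F}.
No dependency enlarges {F}, so (F)⁺ = {F}.
The closure contains neither all of R1 = {C, D, F} nor all of R2 = {A, B, E, F}, so the common attributes are not a superkey of either fragment. The join is lossy.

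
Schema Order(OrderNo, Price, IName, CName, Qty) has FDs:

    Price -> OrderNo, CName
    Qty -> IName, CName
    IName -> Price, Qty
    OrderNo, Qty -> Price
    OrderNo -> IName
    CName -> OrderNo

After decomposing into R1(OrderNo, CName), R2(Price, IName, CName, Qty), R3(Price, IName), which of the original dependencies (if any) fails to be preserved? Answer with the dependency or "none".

Price → OrderNo, CName: restricted closure across fragments reaches OrderNo, CName.
Qty → IName, CName lies within R2.
IName → Price, Qty lies within R2.
OrderNo, Qty → Price: restricted closure across fragments reaches Price.
OrderNo → IName: restricted closure across fragments reaches IName.
CName → OrderNo lies within R1.
Every dependency is enforceable on the fragments, so the decomposition is dependency-preserving.

none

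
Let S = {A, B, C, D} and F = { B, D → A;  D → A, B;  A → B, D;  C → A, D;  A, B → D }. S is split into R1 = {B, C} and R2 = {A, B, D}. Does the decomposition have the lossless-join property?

No

Common attributes: R1 ∩ R2 = {B}.
No dependency enlarges {B}, so (B)⁺ = {B}.
The closure contains neither all of R1 = {B, C} nor all of R2 = {A, B, D}, so the common attributes are not a superkey of either fragment. The join is lossy.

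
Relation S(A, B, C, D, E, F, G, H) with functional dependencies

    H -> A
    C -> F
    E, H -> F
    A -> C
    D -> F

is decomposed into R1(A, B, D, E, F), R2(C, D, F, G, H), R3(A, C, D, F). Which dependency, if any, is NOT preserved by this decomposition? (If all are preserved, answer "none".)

Check H → A: no single fragment contains all of {A, H}, and the restricted closure of {H} across the fragments never reaches {A}.
C → F is preserved.
E, H → F is preserved.
A → C is preserved.
D → F is preserved.

H -> A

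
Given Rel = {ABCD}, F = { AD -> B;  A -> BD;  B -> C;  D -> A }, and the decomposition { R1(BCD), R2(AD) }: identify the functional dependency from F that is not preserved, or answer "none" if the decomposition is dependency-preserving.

none

AD → B: restricted closure across fragments reaches B.
A → BD: restricted closure across fragments reaches BD.
B → C lies within R1.
D → A lies within R2.
Every dependency is enforceable on the fragments, so the decomposition is dependency-preserving.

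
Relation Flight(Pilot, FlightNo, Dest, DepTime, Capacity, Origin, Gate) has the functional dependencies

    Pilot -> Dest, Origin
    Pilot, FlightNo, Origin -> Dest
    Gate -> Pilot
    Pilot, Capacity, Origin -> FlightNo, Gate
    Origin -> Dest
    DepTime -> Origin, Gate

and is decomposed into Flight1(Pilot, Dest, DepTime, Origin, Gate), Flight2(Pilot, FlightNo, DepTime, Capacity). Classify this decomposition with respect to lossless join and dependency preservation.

Lossless test: (Pilot, DepTime)⁺ = {Pilot, Dest, DepTime, Origin, Gate}, which contains all of one fragment — lossless.
Dependency preservation: the restricted closure of {Pilot, Capacity, Origin} across the fragments never reaches {FlightNo, Gate}, so Pilot, Capacity, Origin → FlightNo, Gate cannot be enforced without a join — not preserved.

lossless but not dependency-preserving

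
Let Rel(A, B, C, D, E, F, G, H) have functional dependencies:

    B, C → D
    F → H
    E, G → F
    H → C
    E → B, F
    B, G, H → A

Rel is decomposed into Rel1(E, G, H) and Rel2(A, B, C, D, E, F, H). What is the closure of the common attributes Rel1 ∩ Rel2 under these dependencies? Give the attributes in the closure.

Rel1 ∩ Rel2 = {E, H}.
H → C applies, adding C
E → B, F applies, adding B, F
B, C → D applies, adding D
Closure: {B, C, D, E, F, H}.

B, C, D, E, F, H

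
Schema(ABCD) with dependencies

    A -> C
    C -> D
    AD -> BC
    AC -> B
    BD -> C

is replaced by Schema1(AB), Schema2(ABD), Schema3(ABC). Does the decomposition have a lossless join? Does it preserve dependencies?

lossless but not dependency-preserving

Lossless test (chase): Rows 1 and 2 agree on A; apply A→C and equate their C entries. Rows 1 and 3 agree on A; apply A→C and equate their C entries. Rows 1 and 2 agree on C; apply C→D and equate their D entries. Rows 1 and 3 agree on C; apply C→D and equate their D entries. Row 1 is now all distinguished symbols — the join is lossless.
Dependency preservation: the restricted closure of {C} across the fragments never reaches {D}, so C → D cannot be enforced without a join — not preserved.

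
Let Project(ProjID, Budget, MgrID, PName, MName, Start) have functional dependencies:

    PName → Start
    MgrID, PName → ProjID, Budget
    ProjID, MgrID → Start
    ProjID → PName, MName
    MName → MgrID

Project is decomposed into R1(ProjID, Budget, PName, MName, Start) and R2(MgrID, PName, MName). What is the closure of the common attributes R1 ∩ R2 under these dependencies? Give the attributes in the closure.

ProjID, Budget, MgrID, PName, MName, Start

R1 ∩ R2 = {PName, MName}.
PName → Start applies, adding Start
MName → MgrID applies, adding MgrID
MgrID, PName → ProjID, Budget applies, adding ProjID, Budget
Closure: {ProjID, Budget, MgrID, PName, MName, Start}.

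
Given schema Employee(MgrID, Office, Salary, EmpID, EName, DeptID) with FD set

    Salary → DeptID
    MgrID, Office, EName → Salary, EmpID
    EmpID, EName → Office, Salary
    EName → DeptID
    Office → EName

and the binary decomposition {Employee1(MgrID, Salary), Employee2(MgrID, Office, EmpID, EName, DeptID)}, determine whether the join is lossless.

No

Common attributes: Employee1 ∩ Employee2 = {MgrID}.
No dependency enlarges {MgrID}, so (MgrID)⁺ = {MgrID}.
The closure contains neither all of Employee1 = {MgrID, Salary} nor all of Employee2 = {MgrID, Office, EmpID, EName, DeptID}, so the common attributes are not a superkey of either fragment. The join is lossy.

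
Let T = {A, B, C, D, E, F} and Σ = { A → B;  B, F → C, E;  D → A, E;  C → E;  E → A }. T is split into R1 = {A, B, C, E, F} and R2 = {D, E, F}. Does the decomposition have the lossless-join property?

Common attributes: R1 ∩ R2 = {E, F}.
Closure of {E, F}: E → A applies, adding A; A → B applies, adding B; B, F → C, E applies, adding C. So (E, F)⁺ = {A, B, C, E, F}.
This closure contains every attribute of R1, so R1 ∩ R2 → R1. The join is lossless.

Yes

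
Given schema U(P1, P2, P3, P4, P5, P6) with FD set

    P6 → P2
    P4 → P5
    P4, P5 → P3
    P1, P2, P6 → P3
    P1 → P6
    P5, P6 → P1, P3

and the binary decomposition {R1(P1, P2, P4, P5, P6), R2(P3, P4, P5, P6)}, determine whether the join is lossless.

Common attributes: R1 ∩ R2 = {P4, P5, P6}.
Closure of {P4, P5, P6}: P6 → P2 applies, adding P2; P4, P5 → P3 applies, adding P3; P5, P6 → P1, P3 applies, adding P1. So (P4, P5, P6)⁺ = {P1, P2, P3, P4, P5, P6}.
This closure contains every attribute of R1, so R1 ∩ R2 → R1. The join is lossless.

Yes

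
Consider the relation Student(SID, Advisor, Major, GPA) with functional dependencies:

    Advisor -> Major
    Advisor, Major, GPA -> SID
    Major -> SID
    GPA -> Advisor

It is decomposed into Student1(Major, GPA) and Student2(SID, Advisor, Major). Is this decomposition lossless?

No

Common attributes: Student1 ∩ Student2 = {Major}.
Closure of {Major}: Major → SID applies, adding SID. So (Major)⁺ = {SID, Major}.
The closure contains neither all of Student1 = {Major, GPA} nor all of Student2 = {SID, Advisor, Major}, so the common attributes are not a superkey of either fragment. The join is lossy.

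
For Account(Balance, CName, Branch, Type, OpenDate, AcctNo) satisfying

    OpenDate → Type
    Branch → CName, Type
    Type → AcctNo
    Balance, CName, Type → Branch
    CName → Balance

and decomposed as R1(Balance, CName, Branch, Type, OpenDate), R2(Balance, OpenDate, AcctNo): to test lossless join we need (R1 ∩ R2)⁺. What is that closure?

Balance, Type, OpenDate, AcctNo

R1 ∩ R2 = {Balance, OpenDate}.
OpenDate → Type applies, adding Type
Type → AcctNo applies, adding AcctNo
Closure: {Balance, Type, OpenDate, AcctNo}.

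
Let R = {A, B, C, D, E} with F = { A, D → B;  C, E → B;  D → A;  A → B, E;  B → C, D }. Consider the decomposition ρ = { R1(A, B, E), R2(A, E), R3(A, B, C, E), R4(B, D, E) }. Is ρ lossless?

Yes

Chase test. Columns are A, B, C, D, E; row i has aⱼ where attribute j ∈ Ri, else bᵢⱼ.
Initial tableau (one row per fragment):
  row 1: a1 a2 b13 b14 a5
  row 2: a1 b22 b23 b24 a5
  row 3: a1 a2 a3 b34 a5
  row 4: b41 a2 b43 a4 a5
Rows 1 and 2 agree on A; apply A→B, E and equate their B, E entries.
Rows 1 and 2 agree on B; apply B→C, D and equate their C, D entries.
Rows 1 and 3 agree on B; apply B→C, D and equate their C, D entries.
Rows 1 and 4 agree on B; apply B→C, D and equate their C, D entries.
Rows 1 and 4 agree on D; apply D→A and equate their A entries.
Row 1 is now all distinguished symbols — the join is lossless.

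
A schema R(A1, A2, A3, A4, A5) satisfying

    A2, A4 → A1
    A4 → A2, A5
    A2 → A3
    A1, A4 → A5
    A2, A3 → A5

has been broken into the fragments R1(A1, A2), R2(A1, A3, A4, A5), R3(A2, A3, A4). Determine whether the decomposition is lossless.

Chase test. Columns are A1, A2, A3, A4, A5; row i has aⱼ where attribute j ∈ Ri, else bᵢⱼ.
Initial tableau (one row per fragment):
  row 1: a1 a2 b13 b14 b15
  row 2: a1 b22 a3 a4 a5
  row 3: b31 a2 a3 a4 b35
Rows 2 and 3 agree on A4; apply A4→A2, A5 and equate their A2, A5 entries.
Rows 1 and 2 agree on A2; apply A2→A3 and equate their A3 entries.
Rows 1 and 2 agree on A2, A3; apply A2, A3→A5 and equate their A5 entries.
Rows 2 and 3 agree on A2, A4; apply A2, A4→A1 and equate their A1 entries.
Row 2 is now all distinguished symbols — the join is lossless.

Yes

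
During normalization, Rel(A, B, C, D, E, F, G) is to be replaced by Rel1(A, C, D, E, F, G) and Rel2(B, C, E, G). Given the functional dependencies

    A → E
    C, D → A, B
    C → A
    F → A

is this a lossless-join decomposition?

No

Common attributes: Rel1 ∩ Rel2 = {C, E, G}.
Closure of {C, E, G}: C → A applies, adding A. So (C, E, G)⁺ = {A, C, E, G}.
The closure contains neither all of Rel1 = {A, C, D, E, F, G} nor all of Rel2 = {B, C, E, G}, so the common attributes are not a superkey of either fragment. The join is lossy.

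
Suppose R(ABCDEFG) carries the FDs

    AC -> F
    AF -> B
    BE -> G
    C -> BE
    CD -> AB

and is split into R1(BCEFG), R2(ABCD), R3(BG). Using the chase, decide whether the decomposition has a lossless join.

No

Chase test. Columns are ABCDEFG; row i has aⱼ where attribute j ∈ Ri, else bᵢⱼ.
Initial tableau (one row per fragment):
  row 1: b11 a2 a3 b14 a5 a6 a7
  row 2: a1 a2 a3 a4 b25 b26 b27
  row 3: b31 a2 b33 b34 b35 b36 a7
Rows 1 and 2 agree on C; apply C→BE and equate their BE entries.
Rows 1 and 2 agree on BE; apply BE→G and equate their G entries.
No row becomes fully distinguished — the join is lossy.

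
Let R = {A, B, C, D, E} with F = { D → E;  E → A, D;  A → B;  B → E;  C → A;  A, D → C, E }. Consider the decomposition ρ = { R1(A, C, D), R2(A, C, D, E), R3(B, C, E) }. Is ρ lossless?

Chase test. Columns are A, B, C, D, E; row i has aⱼ where attribute j ∈ Ri, else bᵢⱼ.
Initial tableau (one row per fragment):
  row 1: a1 b12 a3 a4 b15
  row 2: a1 b22 a3 a4 a5
  row 3: b31 a2 a3 b34 a5
Rows 1 and 2 agree on D; apply D→E and equate their E entries.
Rows 1 and 3 agree on E; apply E→A, D and equate their A, D entries.
Rows 1 and 2 agree on A; apply A→B and equate their B entries.
Rows 1 and 3 agree on A; apply A→B and equate their B entries.
Row 1 is now all distinguished symbols — the join is lossless.

Yes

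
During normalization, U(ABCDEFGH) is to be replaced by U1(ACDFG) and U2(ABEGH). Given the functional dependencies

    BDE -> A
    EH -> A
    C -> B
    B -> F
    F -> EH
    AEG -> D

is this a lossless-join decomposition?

No

Common attributes: U1 ∩ U2 = {AG}.
No dependency enlarges {AG}, so (AG)⁺ = {AG}.
The closure contains neither all of U1 = {ACDFG} nor all of U2 = {ABEGH}, so the common attributes are not a superkey of either fragment. The join is lossy.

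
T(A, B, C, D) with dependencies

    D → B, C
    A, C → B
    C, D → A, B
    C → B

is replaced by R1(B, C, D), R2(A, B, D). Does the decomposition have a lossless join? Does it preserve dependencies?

Lossless test: (B, D)⁺ = {A, B, C, D}, which contains all of one fragment — lossless.
Dependency preservation: A, C → B; C, D → A, B are not contained in any single fragment, but the restricted closure of each left-hand side across the fragments still reaches the right-hand side; the remaining FDs each lie inside some fragment. All dependencies are preserved.

lossless and dependency-preserving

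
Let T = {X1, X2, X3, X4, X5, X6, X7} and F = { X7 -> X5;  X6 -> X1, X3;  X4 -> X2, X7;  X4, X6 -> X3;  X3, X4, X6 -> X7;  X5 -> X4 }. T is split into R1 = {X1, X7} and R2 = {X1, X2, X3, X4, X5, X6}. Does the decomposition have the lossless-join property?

Common attributes: R1 ∩ R2 = {X1}.
No dependency enlarges {X1}, so (X1)⁺ = {X1}.
The closure contains neither all of R1 = {X1, X7} nor all of R2 = {X1, X2, X3, X4, X5, X6}, so the common attributes are not a superkey of either fragment. The join is lossy.

No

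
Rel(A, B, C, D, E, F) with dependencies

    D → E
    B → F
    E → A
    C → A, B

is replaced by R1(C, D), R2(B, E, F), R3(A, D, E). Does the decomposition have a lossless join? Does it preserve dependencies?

lossy and not dependency-preserving

Lossless test (chase): Rows 1 and 3 agree on D; apply D→E and equate their E entries. Rows 1 and 2 agree on E; apply E→A and equate their A entries. Rows 1 and 3 agree on E; apply E→A and equate their A entries. No row becomes fully distinguished — the join is lossy.
Dependency preservation: the restricted closure of {C} across the fragments never reaches {A, B}, so C → A, B cannot be enforced without a join — not preserved.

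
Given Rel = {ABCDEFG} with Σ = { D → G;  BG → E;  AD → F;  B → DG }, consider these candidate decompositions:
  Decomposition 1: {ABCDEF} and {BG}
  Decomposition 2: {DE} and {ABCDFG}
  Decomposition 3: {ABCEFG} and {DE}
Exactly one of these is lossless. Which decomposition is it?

Decomposition 1

Decomposition 1: common = {B}, closure = {BDEG} → lossless.
Decomposition 2: common = {D}, closure = {DG} → lossy.
Decomposition 3: common = {E}, closure = {E} → lossy.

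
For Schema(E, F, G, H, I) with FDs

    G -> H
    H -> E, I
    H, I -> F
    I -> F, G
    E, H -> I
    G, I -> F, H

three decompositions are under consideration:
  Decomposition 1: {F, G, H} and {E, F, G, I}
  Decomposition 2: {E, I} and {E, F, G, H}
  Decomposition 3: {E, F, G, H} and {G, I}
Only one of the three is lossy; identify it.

Decomposition 2

Decomposition 1: common = {F, G}, closure = {E, F, G, H, I} → lossless.
Decomposition 2: common = {E}, closure = {E} → lossy.
Decomposition 3: common = {G}, closure = {E, F, G, H, I} → lossless.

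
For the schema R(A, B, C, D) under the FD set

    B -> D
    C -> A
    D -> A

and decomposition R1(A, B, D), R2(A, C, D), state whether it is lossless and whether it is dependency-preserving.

lossy but dependency-preserving

Lossless test: (A, D)⁺ = {A, D}, which is a superkey of neither fragment — lossy.
Dependency preservation: every FD's attributes lie within a single fragment, so each can be enforced locally — preserved.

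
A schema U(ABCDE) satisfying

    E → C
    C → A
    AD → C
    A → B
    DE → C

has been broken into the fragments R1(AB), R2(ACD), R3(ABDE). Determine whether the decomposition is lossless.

Yes

Chase test. Columns are ABCDE; row i has aⱼ where attribute j ∈ Ri, else bᵢⱼ.
Initial tableau (one row per fragment):
  row 1: a1 a2 b13 b14 b15
  row 2: a1 b22 a3 a4 b25
  row 3: a1 a2 b33 a4 a5
Rows 2 and 3 agree on AD; apply AD→C and equate their C entries.
Rows 1 and 2 agree on A; apply A→B and equate their B entries.
Row 3 is now all distinguished symbols — the join is lossless.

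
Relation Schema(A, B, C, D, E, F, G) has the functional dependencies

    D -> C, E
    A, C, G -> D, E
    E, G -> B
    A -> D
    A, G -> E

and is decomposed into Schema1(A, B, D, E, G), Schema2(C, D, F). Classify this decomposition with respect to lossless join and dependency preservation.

Lossless test: (D)⁺ = {C, D, E}, which is a superkey of neither fragment — lossy.
Dependency preservation: D → C, E; A, C, G → D, E are not contained in any single fragment, but the restricted closure of each left-hand side across the fragments still reaches the right-hand side; the remaining FDs each lie inside some fragment. All dependencies are preserved.

lossy but dependency-preserving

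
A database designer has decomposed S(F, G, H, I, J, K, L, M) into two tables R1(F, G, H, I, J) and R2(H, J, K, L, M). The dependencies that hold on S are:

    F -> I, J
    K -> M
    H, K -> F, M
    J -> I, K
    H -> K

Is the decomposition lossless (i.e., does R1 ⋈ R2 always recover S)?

No

Common attributes: R1 ∩ R2 = {H, J}.
Closure of {H, J}: J → I, K applies, adding I, K; K → M applies, adding M; H, K → F, M applies, adding F. So (H, J)⁺ = {F, H, I, J, K, M}.
The closure contains neither all of R1 = {F, G, H, I, J} nor all of R2 = {H, J, K, L, M}, so the common attributes are not a superkey of either fragment. The join is lossy.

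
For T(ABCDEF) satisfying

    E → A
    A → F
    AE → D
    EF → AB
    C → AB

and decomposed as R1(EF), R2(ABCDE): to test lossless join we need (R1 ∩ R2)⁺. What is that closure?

ABDEF

R1 ∩ R2 = {E}.
E → A applies, adding A
A → F applies, adding F
AE → D applies, adding D
EF → AB applies, adding B
Closure: {ABDEF}.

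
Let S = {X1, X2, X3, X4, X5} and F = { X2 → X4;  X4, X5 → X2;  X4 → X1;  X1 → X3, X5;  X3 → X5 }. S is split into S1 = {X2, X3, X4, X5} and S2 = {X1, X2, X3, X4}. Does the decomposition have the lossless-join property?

Common attributes: S1 ∩ S2 = {X2, X3, X4}.
Closure of {X2, X3, X4}: X4 → X1 applies, adding X1; X1 → X3, X5 applies, adding X5. So (X2, X3, X4)⁺ = {X1, X2, X3, X4, X5}.
This closure contains every attribute of S1, so S1 ∩ S2 → S1. The join is lossless.

Yes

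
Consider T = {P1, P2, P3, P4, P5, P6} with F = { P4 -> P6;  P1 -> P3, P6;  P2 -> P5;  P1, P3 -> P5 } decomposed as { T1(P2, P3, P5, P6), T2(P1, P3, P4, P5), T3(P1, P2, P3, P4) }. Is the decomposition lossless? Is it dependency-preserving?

Lossless test (chase): Rows 2 and 3 agree on P4; apply P4→P6 and equate their P6 entries. Rows 1 and 3 agree on P2; apply P2→P5 and equate their P5 entries. No row becomes fully distinguished — the join is lossy.
Dependency preservation: the restricted closure of {P4} across the fragments never reaches {P6}, so P4 → P6 cannot be enforced without a join — not preserved.

lossy and not dependency-preserving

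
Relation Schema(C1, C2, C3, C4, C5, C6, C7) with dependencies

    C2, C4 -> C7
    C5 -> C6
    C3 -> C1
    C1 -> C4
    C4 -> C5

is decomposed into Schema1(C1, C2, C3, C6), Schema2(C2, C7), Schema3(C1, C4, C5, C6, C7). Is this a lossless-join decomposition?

No

Chase test. Columns are C1, C2, C3, C4, C5, C6, C7; row i has aⱼ where attribute j ∈ Schemai, else bᵢⱼ.
Initial tableau (one row per fragment):
  row 1: a1 a2 a3 b14 b15 a6 b17
  row 2: b21 a2 b23 b24 b25 b26 a7
  row 3: a1 b32 b33 a4 a5 a6 a7
Rows 1 and 3 agree on C1; apply C1→C4 and equate their C4 entries.
Rows 1 and 3 agree on C4; apply C4→C5 and equate their C5 entries.
No row becomes fully distinguished — the join is lossy.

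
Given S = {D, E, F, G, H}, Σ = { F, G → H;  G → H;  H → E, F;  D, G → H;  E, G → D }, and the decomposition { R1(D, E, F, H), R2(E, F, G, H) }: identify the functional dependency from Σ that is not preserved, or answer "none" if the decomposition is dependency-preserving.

Check E, G → D: no single fragment contains all of {D, E, G}, and the restricted closure of {E, G} across the fragments never reaches {D}.
F, G → H is preserved.
G → H is preserved.
H → E, F is preserved.
D, G → H is preserved.

E, G → D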